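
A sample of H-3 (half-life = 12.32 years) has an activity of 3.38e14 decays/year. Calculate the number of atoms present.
N = A/λ = 6.008e15 atoms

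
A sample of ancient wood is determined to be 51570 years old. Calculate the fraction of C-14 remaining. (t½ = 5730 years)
N/N₀ = (1/2)^(t/t½) = 0.001953 = 0.195%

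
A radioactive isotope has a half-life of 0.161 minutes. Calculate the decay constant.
λ = ln(2)/t½ = 4.305 minute⁻¹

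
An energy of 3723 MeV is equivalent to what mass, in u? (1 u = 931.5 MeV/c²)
m = E/c² = 3.997 u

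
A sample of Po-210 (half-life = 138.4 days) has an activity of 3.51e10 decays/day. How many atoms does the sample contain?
N = A/λ = 7.008e12 atoms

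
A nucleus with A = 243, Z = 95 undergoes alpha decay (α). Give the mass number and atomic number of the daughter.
Daughter: A = 239, Z = 93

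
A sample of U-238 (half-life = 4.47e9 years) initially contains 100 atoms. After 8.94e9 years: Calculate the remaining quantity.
N = N₀(1/2)^(t/t½) = 25 atoms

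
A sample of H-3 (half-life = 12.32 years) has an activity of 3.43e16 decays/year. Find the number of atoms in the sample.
N = A/λ = 6.096e17 atoms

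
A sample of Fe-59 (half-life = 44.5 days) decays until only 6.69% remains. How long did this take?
t = t½ × log₂(N₀/N) = 173.6 days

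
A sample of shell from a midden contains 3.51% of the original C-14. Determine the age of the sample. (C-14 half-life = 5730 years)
Age = t½ × log₂(1/ratio) = 27690 years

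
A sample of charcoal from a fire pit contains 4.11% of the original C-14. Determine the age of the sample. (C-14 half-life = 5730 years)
Age = t½ × log₂(1/ratio) = 26390 years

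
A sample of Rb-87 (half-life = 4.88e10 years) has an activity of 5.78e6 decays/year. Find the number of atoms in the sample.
N = A/λ = 4.069e17 atoms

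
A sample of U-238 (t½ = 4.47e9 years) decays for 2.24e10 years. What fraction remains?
N/N₀ = (1/2)^(t/t½) = 0.03101 = 3.1%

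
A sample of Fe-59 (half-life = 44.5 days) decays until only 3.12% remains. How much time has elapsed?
t = t½ × log₂(N₀/N) = 222.6 days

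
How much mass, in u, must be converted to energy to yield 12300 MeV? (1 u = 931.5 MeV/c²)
m = E/c² = 13.2 u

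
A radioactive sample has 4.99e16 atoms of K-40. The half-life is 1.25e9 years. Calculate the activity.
A = λN = 2.767e7 decays/year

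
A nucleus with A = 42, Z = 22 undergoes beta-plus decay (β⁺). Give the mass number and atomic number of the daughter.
Daughter: A = 42, Z = 21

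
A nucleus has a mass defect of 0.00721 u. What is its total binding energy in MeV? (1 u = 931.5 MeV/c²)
B.E. = Δm × 931.5 = 6.716 MeV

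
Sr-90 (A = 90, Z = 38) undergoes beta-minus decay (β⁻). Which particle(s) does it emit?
β⁻: electron (e⁻) + antineutrino (ν̄ₑ)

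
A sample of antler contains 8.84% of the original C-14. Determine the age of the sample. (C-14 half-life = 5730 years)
Age = t½ × log₂(1/ratio) = 20050 years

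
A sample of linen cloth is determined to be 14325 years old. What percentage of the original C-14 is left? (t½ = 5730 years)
N/N₀ = (1/2)^(t/t½) = 0.1768 = 17.7%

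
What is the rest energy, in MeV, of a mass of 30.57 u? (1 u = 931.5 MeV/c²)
E = mc² = 28480 MeV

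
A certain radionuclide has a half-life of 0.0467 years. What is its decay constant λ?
λ = ln(2)/t½ = 14.84 year⁻¹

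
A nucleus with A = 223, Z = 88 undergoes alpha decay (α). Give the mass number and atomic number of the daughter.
Daughter: A = 219, Z = 86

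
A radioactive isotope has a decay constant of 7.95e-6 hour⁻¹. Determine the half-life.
t½ = ln(2)/λ = 87190 hours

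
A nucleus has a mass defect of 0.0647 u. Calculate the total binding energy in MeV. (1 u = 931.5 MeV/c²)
B.E. = Δm × 931.5 = 60.27 MeV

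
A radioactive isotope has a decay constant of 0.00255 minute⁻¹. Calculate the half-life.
t½ = ln(2)/λ = 271.8 minutes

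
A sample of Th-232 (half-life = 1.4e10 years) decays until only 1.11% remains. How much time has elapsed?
t = t½ × log₂(N₀/N) = 9.091e10 years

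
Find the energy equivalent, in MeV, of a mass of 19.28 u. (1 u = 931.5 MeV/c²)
E = mc² = 17960 MeV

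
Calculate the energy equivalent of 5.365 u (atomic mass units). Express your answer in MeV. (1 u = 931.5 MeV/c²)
E = mc² = 4997 MeV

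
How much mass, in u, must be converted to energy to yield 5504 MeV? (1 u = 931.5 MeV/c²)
m = E/c² = 5.909 u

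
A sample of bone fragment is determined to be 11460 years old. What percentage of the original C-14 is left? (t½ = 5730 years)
N/N₀ = (1/2)^(t/t½) = 0.25 = 25%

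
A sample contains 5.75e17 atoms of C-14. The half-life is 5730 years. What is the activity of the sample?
A = λN = 6.956e13 decays/year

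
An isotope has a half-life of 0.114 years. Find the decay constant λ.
λ = ln(2)/t½ = 6.08 year⁻¹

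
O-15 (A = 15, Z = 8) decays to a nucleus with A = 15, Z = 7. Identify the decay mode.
ΔA = 0, ΔZ = -1 ⇒ beta-plus decay (β⁺) or electron capture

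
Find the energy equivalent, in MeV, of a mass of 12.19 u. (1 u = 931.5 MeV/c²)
E = mc² = 11350 MeV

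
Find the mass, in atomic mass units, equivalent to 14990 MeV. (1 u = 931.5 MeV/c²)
m = E/c² = 16.09 u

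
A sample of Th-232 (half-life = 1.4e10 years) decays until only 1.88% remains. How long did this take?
t = t½ × log₂(N₀/N) = 8.026e10 years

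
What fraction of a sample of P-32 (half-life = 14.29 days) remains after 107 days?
N/N₀ = (1/2)^(t/t½) = 0.005571 = 0.557%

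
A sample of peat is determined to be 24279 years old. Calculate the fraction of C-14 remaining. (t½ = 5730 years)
N/N₀ = (1/2)^(t/t½) = 0.05303 = 5.3%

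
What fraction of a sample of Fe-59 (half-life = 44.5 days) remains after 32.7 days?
N/N₀ = (1/2)^(t/t½) = 0.6009 = 60.1%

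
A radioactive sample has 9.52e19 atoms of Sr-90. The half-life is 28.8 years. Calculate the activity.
A = λN = 2.291e18 decays/year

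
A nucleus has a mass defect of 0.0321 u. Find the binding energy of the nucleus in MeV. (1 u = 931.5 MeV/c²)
B.E. = Δm × 931.5 = 29.9 MeV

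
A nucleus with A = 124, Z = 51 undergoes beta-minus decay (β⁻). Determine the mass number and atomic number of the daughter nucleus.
Daughter: A = 124, Z = 52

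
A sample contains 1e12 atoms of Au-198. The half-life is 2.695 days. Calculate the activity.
A = λN = 2.572e11 decays/day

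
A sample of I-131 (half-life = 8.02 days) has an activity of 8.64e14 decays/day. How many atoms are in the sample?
N = A/λ = 9.997e15 atoms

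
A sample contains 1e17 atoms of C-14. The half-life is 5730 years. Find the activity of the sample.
A = λN = 1.21e13 decays/year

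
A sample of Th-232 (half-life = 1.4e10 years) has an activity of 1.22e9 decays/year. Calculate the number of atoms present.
N = A/λ = 2.464e19 atoms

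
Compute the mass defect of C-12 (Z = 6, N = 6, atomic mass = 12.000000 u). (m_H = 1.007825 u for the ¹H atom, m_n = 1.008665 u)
Δm = Z·m_H + N·m_n − M = 0.09894 u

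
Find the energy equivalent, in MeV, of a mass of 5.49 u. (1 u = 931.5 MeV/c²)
E = mc² = 5114 MeV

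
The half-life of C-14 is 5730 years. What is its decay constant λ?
λ = ln(2)/t½ = 1.21e-4 year⁻¹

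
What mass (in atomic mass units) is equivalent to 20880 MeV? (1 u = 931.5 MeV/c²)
m = E/c² = 22.42 u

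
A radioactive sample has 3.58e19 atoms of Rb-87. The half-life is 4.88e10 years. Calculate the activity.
A = λN = 5.085e8 decays/year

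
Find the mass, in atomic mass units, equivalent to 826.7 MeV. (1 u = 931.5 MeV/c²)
m = E/c² = 0.8875 u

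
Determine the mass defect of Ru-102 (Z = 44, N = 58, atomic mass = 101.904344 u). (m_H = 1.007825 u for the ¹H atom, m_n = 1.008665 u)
Δm = Z·m_H + N·m_n − M = 0.9425 u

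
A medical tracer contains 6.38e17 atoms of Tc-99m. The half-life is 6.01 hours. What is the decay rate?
A = λN = 7.358e16 decays/hour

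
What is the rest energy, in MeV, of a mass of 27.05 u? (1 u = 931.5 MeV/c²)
E = mc² = 25200 MeV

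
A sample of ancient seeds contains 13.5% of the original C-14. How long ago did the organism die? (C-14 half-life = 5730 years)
Age = t½ × log₂(1/ratio) = 16550 years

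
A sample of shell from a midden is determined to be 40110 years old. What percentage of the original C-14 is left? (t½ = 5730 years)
N/N₀ = (1/2)^(t/t½) = 0.007812 = 0.781%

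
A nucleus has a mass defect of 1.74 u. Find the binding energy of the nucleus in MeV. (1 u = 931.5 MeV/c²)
B.E. = Δm × 931.5 = 1621 MeV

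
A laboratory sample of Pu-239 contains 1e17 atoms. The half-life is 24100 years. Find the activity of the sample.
A = λN = 2.876e12 decays/year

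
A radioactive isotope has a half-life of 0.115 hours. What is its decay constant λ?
λ = ln(2)/t½ = 6.027 hour⁻¹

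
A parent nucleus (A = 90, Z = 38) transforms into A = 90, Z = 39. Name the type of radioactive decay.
ΔA = 0, ΔZ = +1 ⇒ beta-minus decay (β⁻)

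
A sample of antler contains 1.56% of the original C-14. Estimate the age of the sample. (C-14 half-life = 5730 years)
Age = t½ × log₂(1/ratio) = 34390 years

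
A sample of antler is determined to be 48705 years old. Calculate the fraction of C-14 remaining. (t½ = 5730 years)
N/N₀ = (1/2)^(t/t½) = 0.002762 = 0.276%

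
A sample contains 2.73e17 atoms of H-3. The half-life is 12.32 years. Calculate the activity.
A = λN = 1.536e16 decays/year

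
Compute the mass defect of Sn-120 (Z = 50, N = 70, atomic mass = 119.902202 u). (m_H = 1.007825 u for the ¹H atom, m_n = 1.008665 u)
Δm = Z·m_H + N·m_n − M = 1.096 u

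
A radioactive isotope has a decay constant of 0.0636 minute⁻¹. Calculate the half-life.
t½ = ln(2)/λ = 10.9 minutes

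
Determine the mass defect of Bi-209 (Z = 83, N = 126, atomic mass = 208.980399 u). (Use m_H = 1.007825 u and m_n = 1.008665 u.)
Δm = Z·m_H + N·m_n − M = 1.761 u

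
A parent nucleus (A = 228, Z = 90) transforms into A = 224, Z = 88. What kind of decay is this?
ΔA = -4, ΔZ = -2 ⇒ alpha decay (α)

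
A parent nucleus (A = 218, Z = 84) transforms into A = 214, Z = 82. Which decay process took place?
ΔA = -4, ΔZ = -2 ⇒ alpha decay (α)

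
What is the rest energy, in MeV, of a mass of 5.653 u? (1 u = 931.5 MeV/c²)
E = mc² = 5266 MeV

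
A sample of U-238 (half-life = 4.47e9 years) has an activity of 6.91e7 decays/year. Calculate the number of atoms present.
N = A/λ = 4.456e17 atoms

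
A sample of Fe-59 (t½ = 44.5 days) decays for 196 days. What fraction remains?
N/N₀ = (1/2)^(t/t½) = 0.04722 = 4.72%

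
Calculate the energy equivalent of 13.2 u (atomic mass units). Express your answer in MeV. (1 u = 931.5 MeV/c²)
E = mc² = 12300 MeV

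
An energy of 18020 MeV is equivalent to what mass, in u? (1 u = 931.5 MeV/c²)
m = E/c² = 19.35 u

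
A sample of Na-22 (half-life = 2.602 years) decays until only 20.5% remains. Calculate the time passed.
t = t½ × log₂(N₀/N) = 5.949 years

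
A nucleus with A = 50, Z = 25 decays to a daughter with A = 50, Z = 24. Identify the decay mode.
ΔA = 0, ΔZ = -1 ⇒ beta-plus decay (β⁺) or electron capture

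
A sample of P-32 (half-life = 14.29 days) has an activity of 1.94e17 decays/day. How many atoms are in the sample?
N = A/λ = 4e18 atoms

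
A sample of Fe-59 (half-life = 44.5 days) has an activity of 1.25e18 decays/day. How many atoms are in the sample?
N = A/λ = 8.025e19 atoms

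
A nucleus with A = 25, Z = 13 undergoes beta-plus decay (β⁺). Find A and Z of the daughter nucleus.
Daughter: A = 25, Z = 12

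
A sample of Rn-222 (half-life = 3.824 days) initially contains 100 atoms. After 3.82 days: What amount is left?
N = N₀(1/2)^(t/t½) = 50.04 atoms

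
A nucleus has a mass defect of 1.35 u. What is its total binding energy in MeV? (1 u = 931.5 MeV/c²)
B.E. = Δm × 931.5 = 1258 MeV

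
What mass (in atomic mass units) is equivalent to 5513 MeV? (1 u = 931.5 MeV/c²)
m = E/c² = 5.918 u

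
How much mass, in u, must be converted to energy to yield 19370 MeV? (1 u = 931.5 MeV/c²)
m = E/c² = 20.79 u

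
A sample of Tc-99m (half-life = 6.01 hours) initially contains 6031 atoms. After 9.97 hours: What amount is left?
N = N₀(1/2)^(t/t½) = 1910 atoms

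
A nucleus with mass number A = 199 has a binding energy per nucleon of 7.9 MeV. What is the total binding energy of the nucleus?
B.E. = 7.9 × 199 = 1572 MeV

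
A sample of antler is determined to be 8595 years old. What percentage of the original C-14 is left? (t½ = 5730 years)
N/N₀ = (1/2)^(t/t½) = 0.3536 = 35.4%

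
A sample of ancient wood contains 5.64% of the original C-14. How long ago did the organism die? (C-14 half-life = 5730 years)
Age = t½ × log₂(1/ratio) = 23770 years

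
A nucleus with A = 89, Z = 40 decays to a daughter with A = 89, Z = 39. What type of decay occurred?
ΔA = 0, ΔZ = -1 ⇒ beta-plus decay (β⁺) or electron capture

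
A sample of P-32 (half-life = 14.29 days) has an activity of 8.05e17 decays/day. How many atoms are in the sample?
N = A/λ = 1.66e19 atoms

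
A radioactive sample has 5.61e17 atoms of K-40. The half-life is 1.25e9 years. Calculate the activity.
A = λN = 3.111e8 decays/year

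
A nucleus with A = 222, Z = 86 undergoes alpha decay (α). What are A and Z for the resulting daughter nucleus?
Daughter: A = 218, Z = 84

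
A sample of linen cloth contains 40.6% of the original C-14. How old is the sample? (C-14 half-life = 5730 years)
Age = t½ × log₂(1/ratio) = 7452 years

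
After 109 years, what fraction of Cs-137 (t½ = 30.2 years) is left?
N/N₀ = (1/2)^(t/t½) = 0.08194 = 8.19%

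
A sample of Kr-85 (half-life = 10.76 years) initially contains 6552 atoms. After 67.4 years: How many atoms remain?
N = N₀(1/2)^(t/t½) = 85.26 atoms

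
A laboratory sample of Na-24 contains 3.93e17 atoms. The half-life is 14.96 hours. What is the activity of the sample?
A = λN = 1.821e16 decays/hour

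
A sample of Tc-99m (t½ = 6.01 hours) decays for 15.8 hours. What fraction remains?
N/N₀ = (1/2)^(t/t½) = 0.1617 = 16.2%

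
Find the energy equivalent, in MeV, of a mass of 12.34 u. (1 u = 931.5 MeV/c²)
E = mc² = 11490 MeV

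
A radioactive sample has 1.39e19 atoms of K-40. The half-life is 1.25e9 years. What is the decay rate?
A = λN = 7.708e9 decays/year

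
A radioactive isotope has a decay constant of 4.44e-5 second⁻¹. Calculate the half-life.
t½ = ln(2)/λ = 15610 seconds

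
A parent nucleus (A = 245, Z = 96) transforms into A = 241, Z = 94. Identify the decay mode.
ΔA = -4, ΔZ = -2 ⇒ alpha decay (α)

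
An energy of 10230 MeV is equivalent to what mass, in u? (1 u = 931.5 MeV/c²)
m = E/c² = 10.98 u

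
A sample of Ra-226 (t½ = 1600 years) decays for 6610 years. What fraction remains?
N/N₀ = (1/2)^(t/t½) = 0.05707 = 5.71%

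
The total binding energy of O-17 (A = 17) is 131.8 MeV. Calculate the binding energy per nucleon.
B.E./A = 131.8/17 = 7.753 MeV/nucleon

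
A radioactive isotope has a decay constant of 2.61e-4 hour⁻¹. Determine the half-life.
t½ = ln(2)/λ = 2656 hours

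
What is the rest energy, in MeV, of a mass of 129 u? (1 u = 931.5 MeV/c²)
E = mc² = 1.202e5 MeV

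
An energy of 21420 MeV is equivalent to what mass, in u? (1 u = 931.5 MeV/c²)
m = E/c² = 23 u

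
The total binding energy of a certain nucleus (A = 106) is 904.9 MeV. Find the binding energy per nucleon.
B.E./A = 904.9/106 = 8.537 MeV/nucleon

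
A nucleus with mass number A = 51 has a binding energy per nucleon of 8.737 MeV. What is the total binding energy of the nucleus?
B.E. = 8.737 × 51 = 445.6 MeV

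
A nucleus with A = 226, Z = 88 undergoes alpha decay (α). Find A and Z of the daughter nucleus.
Daughter: A = 222, Z = 86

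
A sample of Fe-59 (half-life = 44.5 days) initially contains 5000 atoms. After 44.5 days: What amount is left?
N = N₀(1/2)^(t/t½) = 2500 atoms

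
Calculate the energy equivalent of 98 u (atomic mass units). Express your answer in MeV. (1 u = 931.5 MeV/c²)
E = mc² = 91290 MeV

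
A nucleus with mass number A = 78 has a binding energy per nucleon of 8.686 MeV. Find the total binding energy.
B.E. = 8.686 × 78 = 677.5 MeV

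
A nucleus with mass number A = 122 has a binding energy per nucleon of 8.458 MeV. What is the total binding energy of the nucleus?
B.E. = 8.458 × 122 = 1032 MeV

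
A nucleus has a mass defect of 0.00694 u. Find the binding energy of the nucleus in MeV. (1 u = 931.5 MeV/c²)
B.E. = Δm × 931.5 = 6.465 MeV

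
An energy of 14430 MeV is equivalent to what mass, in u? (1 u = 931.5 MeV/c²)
m = E/c² = 15.49 u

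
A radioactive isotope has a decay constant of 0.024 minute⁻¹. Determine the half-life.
t½ = ln(2)/λ = 28.88 minutes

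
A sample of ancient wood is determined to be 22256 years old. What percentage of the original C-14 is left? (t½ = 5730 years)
N/N₀ = (1/2)^(t/t½) = 0.06773 = 6.77%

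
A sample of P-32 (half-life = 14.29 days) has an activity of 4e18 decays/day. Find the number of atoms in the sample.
N = A/λ = 8.246e19 atoms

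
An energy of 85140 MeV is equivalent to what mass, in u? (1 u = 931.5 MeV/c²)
m = E/c² = 91.4 u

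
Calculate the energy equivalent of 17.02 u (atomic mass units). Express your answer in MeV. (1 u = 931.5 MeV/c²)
E = mc² = 15850 MeV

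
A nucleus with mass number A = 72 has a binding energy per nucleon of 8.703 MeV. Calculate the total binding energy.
B.E. = 8.703 × 72 = 626.6 MeV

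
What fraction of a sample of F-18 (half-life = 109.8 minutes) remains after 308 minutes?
N/N₀ = (1/2)^(t/t½) = 0.1431 = 14.3%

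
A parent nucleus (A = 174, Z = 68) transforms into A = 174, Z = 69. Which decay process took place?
ΔA = 0, ΔZ = +1 ⇒ beta-minus decay (β⁻)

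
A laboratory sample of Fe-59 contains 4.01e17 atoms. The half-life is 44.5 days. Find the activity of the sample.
A = λN = 6.246e15 decays/day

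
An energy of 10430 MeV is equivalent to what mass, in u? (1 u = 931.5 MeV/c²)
m = E/c² = 11.2 u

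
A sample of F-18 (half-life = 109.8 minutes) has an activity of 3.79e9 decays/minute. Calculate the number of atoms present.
N = A/λ = 6.004e11 atoms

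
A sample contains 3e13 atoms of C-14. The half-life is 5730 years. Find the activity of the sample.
A = λN = 3.629e9 decays/year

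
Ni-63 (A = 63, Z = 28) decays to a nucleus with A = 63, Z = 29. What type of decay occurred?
ΔA = 0, ΔZ = +1 ⇒ beta-minus decay (β⁻)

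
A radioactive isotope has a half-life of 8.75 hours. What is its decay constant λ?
λ = ln(2)/t½ = 0.07922 hour⁻¹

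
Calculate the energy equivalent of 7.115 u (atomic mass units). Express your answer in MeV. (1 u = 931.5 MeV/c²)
E = mc² = 6628 MeV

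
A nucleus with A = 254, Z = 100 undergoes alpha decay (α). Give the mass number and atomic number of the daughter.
Daughter: A = 250, Z = 98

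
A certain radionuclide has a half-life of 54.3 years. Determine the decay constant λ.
λ = ln(2)/t½ = 0.01277 year⁻¹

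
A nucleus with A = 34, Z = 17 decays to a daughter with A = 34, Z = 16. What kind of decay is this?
ΔA = 0, ΔZ = -1 ⇒ beta-plus decay (β⁺) or electron capture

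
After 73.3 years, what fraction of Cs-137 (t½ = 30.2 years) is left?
N/N₀ = (1/2)^(t/t½) = 0.1859 = 18.6%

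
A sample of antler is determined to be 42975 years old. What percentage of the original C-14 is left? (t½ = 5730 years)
N/N₀ = (1/2)^(t/t½) = 0.005524 = 0.552%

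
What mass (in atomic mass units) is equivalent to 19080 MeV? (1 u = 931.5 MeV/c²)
m = E/c² = 20.48 u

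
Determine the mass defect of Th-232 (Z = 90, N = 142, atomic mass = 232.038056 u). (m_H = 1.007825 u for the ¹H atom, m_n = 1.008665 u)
Δm = Z·m_H + N·m_n − M = 1.897 u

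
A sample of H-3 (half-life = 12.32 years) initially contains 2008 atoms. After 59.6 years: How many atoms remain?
N = N₀(1/2)^(t/t½) = 70.22 atoms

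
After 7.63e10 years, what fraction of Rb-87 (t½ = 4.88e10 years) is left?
N/N₀ = (1/2)^(t/t½) = 0.3383 = 33.8%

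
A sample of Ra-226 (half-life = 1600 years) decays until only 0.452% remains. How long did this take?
t = t½ × log₂(N₀/N) = 12460 years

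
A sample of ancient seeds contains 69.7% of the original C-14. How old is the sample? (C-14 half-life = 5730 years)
Age = t½ × log₂(1/ratio) = 2984 years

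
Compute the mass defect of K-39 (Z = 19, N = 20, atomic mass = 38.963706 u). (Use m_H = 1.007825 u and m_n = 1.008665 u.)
Δm = Z·m_H + N·m_n − M = 0.3583 u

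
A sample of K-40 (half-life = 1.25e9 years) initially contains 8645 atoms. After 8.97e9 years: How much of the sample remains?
N = N₀(1/2)^(t/t½) = 59.78 atoms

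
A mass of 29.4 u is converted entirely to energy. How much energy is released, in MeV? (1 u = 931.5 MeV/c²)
E = mc² = 27390 MeV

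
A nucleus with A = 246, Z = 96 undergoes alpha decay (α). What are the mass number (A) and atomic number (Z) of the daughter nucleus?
Daughter: A = 242, Z = 94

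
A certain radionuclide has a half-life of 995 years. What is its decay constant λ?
λ = ln(2)/t½ = 6.966e-4 year⁻¹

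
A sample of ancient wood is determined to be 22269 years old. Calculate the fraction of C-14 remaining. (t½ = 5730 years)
N/N₀ = (1/2)^(t/t½) = 0.06762 = 6.76%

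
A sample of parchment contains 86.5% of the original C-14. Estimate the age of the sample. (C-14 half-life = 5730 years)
Age = t½ × log₂(1/ratio) = 1199 years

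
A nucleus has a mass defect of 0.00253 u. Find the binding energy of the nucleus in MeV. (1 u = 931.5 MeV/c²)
B.E. = Δm × 931.5 = 2.357 MeV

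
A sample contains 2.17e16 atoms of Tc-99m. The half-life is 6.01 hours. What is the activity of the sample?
A = λN = 2.503e15 decays/hour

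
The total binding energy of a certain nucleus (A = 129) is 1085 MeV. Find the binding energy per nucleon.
B.E./A = 1085/129 = 8.411 MeV/nucleon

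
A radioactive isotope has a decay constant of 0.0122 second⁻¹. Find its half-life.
t½ = ln(2)/λ = 56.82 seconds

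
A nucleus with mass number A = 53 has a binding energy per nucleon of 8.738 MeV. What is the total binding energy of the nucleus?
B.E. = 8.738 × 53 = 463.1 MeV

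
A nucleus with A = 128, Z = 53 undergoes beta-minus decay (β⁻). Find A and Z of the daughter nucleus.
Daughter: A = 128, Z = 54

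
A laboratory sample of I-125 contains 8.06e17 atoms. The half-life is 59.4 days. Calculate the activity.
A = λN = 9.405e15 decays/day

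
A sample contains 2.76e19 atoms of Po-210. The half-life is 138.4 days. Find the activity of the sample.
A = λN = 1.382e17 decays/day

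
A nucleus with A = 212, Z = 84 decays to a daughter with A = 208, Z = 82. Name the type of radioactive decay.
ΔA = -4, ΔZ = -2 ⇒ alpha decay (α)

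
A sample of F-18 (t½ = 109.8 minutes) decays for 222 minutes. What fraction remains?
N/N₀ = (1/2)^(t/t½) = 0.2462 = 24.6%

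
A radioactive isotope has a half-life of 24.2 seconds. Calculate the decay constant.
λ = ln(2)/t½ = 0.02864 second⁻¹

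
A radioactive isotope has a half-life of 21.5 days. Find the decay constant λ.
λ = ln(2)/t½ = 0.03224 day⁻¹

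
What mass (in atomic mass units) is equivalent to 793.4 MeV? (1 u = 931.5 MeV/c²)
m = E/c² = 0.8517 u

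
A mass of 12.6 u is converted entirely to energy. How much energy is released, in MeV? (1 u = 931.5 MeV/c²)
E = mc² = 11740 MeV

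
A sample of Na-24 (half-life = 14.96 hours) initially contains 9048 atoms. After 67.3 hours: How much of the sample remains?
N = N₀(1/2)^(t/t½) = 400.2 atoms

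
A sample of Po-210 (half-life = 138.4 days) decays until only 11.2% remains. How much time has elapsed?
t = t½ × log₂(N₀/N) = 437.1 days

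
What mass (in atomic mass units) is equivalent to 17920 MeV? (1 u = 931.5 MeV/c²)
m = E/c² = 19.24 u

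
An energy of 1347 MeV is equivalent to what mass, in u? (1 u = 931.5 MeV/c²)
m = E/c² = 1.446 u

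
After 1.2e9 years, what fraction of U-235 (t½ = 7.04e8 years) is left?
N/N₀ = (1/2)^(t/t½) = 0.3068 = 30.7%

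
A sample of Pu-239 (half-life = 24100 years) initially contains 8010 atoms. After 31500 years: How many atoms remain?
N = N₀(1/2)^(t/t½) = 3237 atoms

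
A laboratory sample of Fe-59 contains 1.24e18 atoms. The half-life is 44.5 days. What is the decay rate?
A = λN = 1.931e16 decays/day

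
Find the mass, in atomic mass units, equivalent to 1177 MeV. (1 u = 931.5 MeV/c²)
m = E/c² = 1.264 u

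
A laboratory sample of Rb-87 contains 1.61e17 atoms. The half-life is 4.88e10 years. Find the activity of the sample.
A = λN = 2.287e6 decays/year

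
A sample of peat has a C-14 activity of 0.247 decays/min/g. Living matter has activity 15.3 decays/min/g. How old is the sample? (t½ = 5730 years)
Age = t½ × log₂(A₀/A) = 34110 years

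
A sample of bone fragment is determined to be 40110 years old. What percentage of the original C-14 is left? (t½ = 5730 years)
N/N₀ = (1/2)^(t/t½) = 0.007812 = 0.781%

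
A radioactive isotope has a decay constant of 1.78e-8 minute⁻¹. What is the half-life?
t½ = ln(2)/λ = 3.894e7 minutes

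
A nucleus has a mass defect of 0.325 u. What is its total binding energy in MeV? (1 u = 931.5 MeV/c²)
B.E. = Δm × 931.5 = 302.7 MeV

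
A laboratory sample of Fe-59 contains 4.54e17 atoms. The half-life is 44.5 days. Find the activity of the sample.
A = λN = 7.072e15 decays/day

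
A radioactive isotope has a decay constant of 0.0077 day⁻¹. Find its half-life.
t½ = ln(2)/λ = 90.02 days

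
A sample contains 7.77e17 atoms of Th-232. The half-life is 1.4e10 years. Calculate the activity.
A = λN = 3.847e7 decays/year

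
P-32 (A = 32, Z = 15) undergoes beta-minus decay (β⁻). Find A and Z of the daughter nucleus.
Daughter: A = 32, Z = 16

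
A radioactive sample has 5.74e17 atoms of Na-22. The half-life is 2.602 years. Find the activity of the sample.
A = λN = 1.529e17 decays/year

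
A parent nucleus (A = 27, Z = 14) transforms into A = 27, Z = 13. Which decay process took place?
ΔA = 0, ΔZ = -1 ⇒ beta-plus decay (β⁺) or electron capture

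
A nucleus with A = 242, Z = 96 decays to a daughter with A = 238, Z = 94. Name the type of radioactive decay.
ΔA = -4, ΔZ = -2 ⇒ alpha decay (α)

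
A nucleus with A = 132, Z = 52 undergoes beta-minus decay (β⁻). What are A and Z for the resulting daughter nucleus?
Daughter: A = 132, Z = 53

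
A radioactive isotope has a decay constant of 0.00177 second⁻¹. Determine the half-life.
t½ = ln(2)/λ = 391.6 seconds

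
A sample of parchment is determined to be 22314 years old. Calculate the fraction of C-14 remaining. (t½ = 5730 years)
N/N₀ = (1/2)^(t/t½) = 0.06725 = 6.73%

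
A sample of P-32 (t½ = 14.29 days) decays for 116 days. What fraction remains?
N/N₀ = (1/2)^(t/t½) = 0.003601 = 0.36%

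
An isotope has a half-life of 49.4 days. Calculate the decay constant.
λ = ln(2)/t½ = 0.01403 day⁻¹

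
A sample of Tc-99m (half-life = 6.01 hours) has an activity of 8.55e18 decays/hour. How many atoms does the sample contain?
N = A/λ = 7.413e19 atoms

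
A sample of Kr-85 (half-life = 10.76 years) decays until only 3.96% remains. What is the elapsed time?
t = t½ × log₂(N₀/N) = 50.12 years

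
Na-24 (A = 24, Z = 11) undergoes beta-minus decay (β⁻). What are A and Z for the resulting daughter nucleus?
Daughter: A = 24, Z = 12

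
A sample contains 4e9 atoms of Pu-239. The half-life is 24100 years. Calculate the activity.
A = λN = 1.15e5 decays/year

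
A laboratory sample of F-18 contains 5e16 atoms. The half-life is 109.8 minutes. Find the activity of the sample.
A = λN = 3.156e14 decays/minute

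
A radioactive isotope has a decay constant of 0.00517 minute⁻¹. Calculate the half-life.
t½ = ln(2)/λ = 134.1 minutes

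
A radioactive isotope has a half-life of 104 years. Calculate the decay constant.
λ = ln(2)/t½ = 0.006665 year⁻¹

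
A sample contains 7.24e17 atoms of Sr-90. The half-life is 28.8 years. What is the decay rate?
A = λN = 1.742e16 decays/year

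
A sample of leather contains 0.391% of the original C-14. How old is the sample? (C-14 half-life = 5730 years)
Age = t½ × log₂(1/ratio) = 45830 years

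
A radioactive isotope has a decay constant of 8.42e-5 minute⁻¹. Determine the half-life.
t½ = ln(2)/λ = 8232 minutes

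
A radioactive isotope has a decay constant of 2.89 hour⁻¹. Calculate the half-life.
t½ = ln(2)/λ = 0.2398 hours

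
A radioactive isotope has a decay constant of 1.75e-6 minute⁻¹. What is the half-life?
t½ = ln(2)/λ = 3.961e5 minutes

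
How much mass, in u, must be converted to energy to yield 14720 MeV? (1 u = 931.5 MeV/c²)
m = E/c² = 15.8 u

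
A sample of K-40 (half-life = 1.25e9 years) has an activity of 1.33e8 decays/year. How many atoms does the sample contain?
N = A/λ = 2.398e17 atoms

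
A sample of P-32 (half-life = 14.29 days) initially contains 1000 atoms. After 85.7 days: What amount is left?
N = N₀(1/2)^(t/t½) = 15.66 atoms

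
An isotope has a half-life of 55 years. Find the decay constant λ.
λ = ln(2)/t½ = 0.0126 year⁻¹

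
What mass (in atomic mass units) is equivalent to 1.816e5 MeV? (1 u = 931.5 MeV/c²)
m = E/c² = 195 u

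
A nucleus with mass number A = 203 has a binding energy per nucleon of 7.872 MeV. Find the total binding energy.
B.E. = 7.872 × 203 = 1598 MeV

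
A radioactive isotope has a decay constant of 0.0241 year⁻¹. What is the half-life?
t½ = ln(2)/λ = 28.76 years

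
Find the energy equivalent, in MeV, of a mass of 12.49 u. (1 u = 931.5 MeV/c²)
E = mc² = 11630 MeV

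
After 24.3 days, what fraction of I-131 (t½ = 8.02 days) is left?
N/N₀ = (1/2)^(t/t½) = 0.1224 = 12.2%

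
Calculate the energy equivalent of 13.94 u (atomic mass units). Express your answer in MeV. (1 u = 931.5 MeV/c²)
E = mc² = 12990 MeV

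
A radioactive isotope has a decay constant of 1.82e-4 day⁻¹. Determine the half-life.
t½ = ln(2)/λ = 3809 days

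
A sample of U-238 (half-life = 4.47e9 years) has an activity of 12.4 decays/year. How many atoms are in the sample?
N = A/λ = 7.997e10 atoms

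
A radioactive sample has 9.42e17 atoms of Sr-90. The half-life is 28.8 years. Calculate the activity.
A = λN = 2.267e16 decays/year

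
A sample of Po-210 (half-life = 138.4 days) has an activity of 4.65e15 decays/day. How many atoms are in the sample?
N = A/λ = 9.285e17 atoms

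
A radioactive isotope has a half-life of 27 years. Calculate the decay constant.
λ = ln(2)/t½ = 0.02567 year⁻¹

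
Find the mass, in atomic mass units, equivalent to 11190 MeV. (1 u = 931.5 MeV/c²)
m = E/c² = 12.01 u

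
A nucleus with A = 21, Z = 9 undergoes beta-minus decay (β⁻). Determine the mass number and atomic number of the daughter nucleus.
Daughter: A = 21, Z = 10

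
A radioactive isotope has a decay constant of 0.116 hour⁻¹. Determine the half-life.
t½ = ln(2)/λ = 5.975 hours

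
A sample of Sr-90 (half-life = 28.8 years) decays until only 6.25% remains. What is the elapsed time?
t = t½ × log₂(N₀/N) = 115.2 years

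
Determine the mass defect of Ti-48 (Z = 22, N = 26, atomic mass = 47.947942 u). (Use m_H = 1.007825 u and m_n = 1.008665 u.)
Δm = Z·m_H + N·m_n − M = 0.4495 u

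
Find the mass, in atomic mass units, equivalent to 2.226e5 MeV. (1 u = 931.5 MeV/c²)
m = E/c² = 239 u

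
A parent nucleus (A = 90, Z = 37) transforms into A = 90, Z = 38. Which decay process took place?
ΔA = 0, ΔZ = +1 ⇒ beta-minus decay (β⁻)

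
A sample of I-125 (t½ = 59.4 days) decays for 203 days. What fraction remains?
N/N₀ = (1/2)^(t/t½) = 0.09359 = 9.36%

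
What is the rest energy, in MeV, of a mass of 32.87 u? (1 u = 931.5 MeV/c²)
E = mc² = 30620 MeV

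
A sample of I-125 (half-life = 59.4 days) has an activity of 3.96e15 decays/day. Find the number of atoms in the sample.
N = A/λ = 3.394e17 atoms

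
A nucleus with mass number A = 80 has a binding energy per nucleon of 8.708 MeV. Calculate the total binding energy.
B.E. = 8.708 × 80 = 696.6 MeV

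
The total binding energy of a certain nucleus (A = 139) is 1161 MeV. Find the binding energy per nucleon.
B.E./A = 1161/139 = 8.353 MeV/nucleon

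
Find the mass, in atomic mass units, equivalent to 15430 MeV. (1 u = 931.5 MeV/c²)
m = E/c² = 16.56 u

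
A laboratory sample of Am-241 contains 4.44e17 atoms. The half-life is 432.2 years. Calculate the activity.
A = λN = 7.121e14 decays/year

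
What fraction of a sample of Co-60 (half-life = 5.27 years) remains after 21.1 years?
N/N₀ = (1/2)^(t/t½) = 0.06234 = 6.23%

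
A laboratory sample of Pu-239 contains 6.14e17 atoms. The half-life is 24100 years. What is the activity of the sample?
A = λN = 1.766e13 decays/year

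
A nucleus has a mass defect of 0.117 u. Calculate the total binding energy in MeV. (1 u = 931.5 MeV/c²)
B.E. = Δm × 931.5 = 109 MeV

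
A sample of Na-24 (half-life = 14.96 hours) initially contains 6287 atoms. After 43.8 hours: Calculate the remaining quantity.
N = N₀(1/2)^(t/t½) = 826.2 atoms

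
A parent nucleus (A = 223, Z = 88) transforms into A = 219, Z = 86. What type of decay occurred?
ΔA = -4, ΔZ = -2 ⇒ alpha decay (α)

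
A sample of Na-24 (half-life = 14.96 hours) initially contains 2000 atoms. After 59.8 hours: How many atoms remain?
N = N₀(1/2)^(t/t½) = 125.2 atoms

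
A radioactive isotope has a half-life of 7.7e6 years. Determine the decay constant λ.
λ = ln(2)/t½ = 9.002e-8 year⁻¹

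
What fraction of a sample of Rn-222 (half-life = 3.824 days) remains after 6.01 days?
N/N₀ = (1/2)^(t/t½) = 0.3364 = 33.6%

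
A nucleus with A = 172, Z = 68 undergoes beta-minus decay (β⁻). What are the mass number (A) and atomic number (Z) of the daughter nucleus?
Daughter: A = 172, Z = 69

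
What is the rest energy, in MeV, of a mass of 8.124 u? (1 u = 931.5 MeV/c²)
E = mc² = 7568 MeV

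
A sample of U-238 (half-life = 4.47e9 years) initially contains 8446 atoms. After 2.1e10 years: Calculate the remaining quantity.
N = N₀(1/2)^(t/t½) = 325.4 atoms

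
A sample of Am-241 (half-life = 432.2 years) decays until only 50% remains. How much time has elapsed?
t = t½ × log₂(N₀/N) = 432.2 years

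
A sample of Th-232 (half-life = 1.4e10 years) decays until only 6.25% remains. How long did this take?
t = t½ × log₂(N₀/N) = 5.6e10 years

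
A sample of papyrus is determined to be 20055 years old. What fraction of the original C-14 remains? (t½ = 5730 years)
N/N₀ = (1/2)^(t/t½) = 0.08839 = 8.84%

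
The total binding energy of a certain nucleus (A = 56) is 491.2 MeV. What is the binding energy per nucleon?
B.E./A = 491.2/56 = 8.771 MeV/nucleon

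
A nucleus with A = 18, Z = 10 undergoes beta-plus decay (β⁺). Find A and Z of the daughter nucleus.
Daughter: A = 18, Z = 9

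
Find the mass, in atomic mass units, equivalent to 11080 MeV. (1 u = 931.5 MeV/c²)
m = E/c² = 11.89 u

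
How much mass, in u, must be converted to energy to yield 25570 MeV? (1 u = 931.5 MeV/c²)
m = E/c² = 27.45 u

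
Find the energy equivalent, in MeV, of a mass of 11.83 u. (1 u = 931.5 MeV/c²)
E = mc² = 11020 MeV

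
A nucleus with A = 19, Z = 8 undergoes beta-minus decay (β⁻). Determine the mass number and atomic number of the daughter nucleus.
Daughter: A = 19, Z = 9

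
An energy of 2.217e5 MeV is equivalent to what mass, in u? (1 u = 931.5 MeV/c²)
m = E/c² = 238 u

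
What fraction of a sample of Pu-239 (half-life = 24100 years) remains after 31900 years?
N/N₀ = (1/2)^(t/t½) = 0.3995 = 40%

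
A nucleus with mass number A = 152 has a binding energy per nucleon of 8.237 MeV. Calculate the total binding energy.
B.E. = 8.237 × 152 = 1252 MeV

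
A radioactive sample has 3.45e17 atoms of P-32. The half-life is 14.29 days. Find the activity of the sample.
A = λN = 1.673e16 decays/day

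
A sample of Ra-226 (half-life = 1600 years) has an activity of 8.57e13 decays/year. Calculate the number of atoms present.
N = A/λ = 1.978e17 atoms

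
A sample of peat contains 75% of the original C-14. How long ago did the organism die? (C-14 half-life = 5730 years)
Age = t½ × log₂(1/ratio) = 2378 years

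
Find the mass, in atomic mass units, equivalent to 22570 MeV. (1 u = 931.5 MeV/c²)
m = E/c² = 24.23 u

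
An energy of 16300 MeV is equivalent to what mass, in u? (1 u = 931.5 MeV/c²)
m = E/c² = 17.5 u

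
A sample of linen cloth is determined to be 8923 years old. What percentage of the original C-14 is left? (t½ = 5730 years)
N/N₀ = (1/2)^(t/t½) = 0.3398 = 34%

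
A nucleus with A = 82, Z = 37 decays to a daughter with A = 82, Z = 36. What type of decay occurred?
ΔA = 0, ΔZ = -1 ⇒ beta-plus decay (β⁺) or electron capture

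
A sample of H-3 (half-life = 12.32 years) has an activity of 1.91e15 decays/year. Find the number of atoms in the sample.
N = A/λ = 3.395e16 atoms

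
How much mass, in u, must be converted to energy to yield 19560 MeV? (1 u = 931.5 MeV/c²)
m = E/c² = 21 u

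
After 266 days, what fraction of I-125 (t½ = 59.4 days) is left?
N/N₀ = (1/2)^(t/t½) = 0.04487 = 4.49%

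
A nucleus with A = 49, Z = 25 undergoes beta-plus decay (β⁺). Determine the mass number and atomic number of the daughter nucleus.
Daughter: A = 49, Z = 24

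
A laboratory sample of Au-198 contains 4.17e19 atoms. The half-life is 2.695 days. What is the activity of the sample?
A = λN = 1.073e19 decays/day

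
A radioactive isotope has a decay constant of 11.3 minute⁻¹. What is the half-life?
t½ = ln(2)/λ = 0.06134 minutes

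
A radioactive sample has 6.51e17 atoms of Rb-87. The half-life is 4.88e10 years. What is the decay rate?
A = λN = 9.247e6 decays/year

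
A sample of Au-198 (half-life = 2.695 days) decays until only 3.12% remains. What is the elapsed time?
t = t½ × log₂(N₀/N) = 13.48 days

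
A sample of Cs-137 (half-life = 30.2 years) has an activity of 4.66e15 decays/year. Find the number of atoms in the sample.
N = A/λ = 2.03e17 atoms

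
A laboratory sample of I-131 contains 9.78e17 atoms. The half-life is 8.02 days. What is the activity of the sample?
A = λN = 8.453e16 decays/day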